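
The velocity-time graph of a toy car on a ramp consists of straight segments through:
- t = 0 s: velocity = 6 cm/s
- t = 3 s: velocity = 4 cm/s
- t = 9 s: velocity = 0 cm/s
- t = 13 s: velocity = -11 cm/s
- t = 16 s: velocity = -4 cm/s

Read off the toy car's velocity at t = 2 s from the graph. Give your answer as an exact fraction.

14/3 cm/s

On 0–3 s the graph is linear from 6 to 4 cm/s: v(2) = 6 + (4 − 6)·(2 − 0)/(3 − 0) = 14/3 cm/s.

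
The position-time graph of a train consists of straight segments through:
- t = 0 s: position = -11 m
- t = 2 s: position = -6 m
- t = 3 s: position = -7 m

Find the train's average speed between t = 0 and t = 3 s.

2 m/s

Average speed = (total path length)/(elapsed time); on a piecewise-linear x-t graph the path length is Σ|Δx|.
0–2 s: |Δx| = |-6 − -11| = 5 m
2–3 s: |Δx| = |-7 − -6| = 1 m
Total path = 6 m; average speed = 6/3 = 2 m/s.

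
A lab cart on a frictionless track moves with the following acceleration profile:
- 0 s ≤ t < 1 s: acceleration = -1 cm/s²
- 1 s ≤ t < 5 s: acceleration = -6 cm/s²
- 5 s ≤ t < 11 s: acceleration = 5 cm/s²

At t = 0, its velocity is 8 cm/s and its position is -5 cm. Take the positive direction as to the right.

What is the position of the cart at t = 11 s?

-29.5 cm

On each constant-a segment, Δv = aΔt and Δx = v₀Δt + ½aΔt²; chain segment to segment.
0–1 s: v starts 8 cm/s; Δx = 8·1 + ½·-1·1² = 7.5 cm; v ends 7 cm/s.
1–5 s: v starts 7 cm/s; Δx = 7·4 + ½·-6·4² = -20 cm; v ends -17 cm/s.
5–11 s: v starts -17 cm/s; Δx = -17·6 + ½·5·6² = -12 cm; v ends 13 cm/s.
x(11) = -5 + Σ Δx = -29.5 cm.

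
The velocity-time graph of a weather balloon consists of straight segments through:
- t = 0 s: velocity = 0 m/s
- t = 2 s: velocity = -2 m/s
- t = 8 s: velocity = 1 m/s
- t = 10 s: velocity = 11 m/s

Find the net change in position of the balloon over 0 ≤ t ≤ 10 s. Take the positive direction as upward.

7 m

Net displacement equals the area under the velocity-time graph (areas below the axis count negative).
0–2 s: ½(0 + -2)(2) = -2 m
2–8 s: ½(-2 + 1)(6) = -3 m
8–10 s: ½(1 + 11)(2) = 12 m
Net displacement = 7 m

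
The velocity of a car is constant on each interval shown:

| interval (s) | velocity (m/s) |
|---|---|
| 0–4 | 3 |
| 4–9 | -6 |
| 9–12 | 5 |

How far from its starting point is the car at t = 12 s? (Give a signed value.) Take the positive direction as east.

-3 m

Net displacement equals the area under the velocity-time graph (areas below the axis count negative).
0–4 s: 3 × 4 = 12 m
4–9 s: -6 × 5 = -30 m
9–12 s: 5 × 3 = 15 m
Net displacement = -3 m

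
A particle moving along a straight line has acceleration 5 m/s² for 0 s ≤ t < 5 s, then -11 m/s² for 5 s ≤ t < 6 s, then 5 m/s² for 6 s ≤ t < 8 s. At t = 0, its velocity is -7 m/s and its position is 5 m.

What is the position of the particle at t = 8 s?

69 m

On each constant-a segment, Δv = aΔt and Δx = v₀Δt + ½aΔt²; chain segment to segment.
0–5 s: v starts -7 m/s; Δx = -7·5 + ½·5·5² = 27.5 m; v ends 18 m/s.
5–6 s: v starts 18 m/s; Δx = 18·1 + ½·-11·1² = 12.5 m; v ends 7 m/s.
6–8 s: v starts 7 m/s; Δx = 7·2 + ½·5·2² = 24 m; v ends 17 m/s.
x(8) = 5 + Σ Δx = 69 m.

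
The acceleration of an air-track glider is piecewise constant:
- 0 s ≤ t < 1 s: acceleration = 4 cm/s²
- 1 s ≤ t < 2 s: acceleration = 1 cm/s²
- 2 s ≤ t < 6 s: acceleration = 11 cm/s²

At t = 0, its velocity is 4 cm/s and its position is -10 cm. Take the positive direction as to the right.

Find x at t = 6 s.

128.5 cm

On each constant-a segment, Δv = aΔt and Δx = v₀Δt + ½aΔt²; chain segment to segment.
0–1 s: v starts 4 cm/s; Δx = 4·1 + ½·4·1² = 6 cm; v ends 8 cm/s.
1–2 s: v starts 8 cm/s; Δx = 8·1 + ½·1·1² = 8.5 cm; v ends 9 cm/s.
2–6 s: v starts 9 cm/s; Δx = 9·4 + ½·11·4² = 124 cm; v ends 53 cm/s.
x(6) = -10 + Σ Δx = 128.5 cm.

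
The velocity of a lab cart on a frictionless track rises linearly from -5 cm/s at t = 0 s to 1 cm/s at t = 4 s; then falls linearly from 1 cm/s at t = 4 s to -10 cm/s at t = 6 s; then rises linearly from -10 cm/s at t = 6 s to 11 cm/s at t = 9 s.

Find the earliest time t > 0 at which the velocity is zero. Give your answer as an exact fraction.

v changes sign on 0–4 s (from -5 to 1); the graph is linear there, so v = 0 at t = 0 + (5)·(4 − 0)/(1 − -5) = 10/3 s.

t = 10/3 s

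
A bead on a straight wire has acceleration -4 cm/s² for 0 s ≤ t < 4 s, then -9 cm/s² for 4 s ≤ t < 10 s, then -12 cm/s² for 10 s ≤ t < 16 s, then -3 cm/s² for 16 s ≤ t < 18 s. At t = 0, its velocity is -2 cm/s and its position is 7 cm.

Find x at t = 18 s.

-1245 cm

On each constant-a segment, Δv = aΔt and Δx = v₀Δt + ½aΔt²; chain segment to segment.
0–4 s: v starts -2 cm/s; Δx = -2·4 + ½·-4·4² = -40 cm; v ends -18 cm/s.
4–10 s: v starts -18 cm/s; Δx = -18·6 + ½·-9·6² = -270 cm; v ends -72 cm/s.
10–16 s: v starts -72 cm/s; Δx = -72·6 + ½·-12·6² = -648 cm; v ends -144 cm/s.
16–18 s: v starts -144 cm/s; Δx = -144·2 + ½·-3·2² = -294 cm; v ends -150 cm/s.
x(18) = 7 + Σ Δx = -1245 cm.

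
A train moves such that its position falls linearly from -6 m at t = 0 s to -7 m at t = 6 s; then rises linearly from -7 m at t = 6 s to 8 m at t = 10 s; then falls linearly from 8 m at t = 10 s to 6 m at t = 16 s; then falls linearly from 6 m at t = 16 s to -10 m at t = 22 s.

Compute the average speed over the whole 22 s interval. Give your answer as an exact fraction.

17/11 m/s

Average speed = (total path length)/(elapsed time); on a piecewise-linear x-t graph the path length is Σ|Δx|.
0–6 s: |Δx| = |-7 − -6| = 1 m
6–10 s: |Δx| = |8 − -7| = 15 m
10–16 s: |Δx| = |6 − 8| = 2 m
16–22 s: |Δx| = |-10 − 6| = 16 m
Total path = 34 m; average speed = 34/22 = 17/11 m/s.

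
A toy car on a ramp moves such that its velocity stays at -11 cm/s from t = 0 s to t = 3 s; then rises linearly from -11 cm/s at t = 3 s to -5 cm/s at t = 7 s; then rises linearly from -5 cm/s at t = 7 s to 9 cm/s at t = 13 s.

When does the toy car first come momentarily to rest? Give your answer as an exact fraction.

v changes sign on 7–13 s (from -5 to 9); the graph is linear there, so v = 0 at t = 7 + (5)·(13 − 7)/(9 − -5) = 64/7 s.

t = 64/7 s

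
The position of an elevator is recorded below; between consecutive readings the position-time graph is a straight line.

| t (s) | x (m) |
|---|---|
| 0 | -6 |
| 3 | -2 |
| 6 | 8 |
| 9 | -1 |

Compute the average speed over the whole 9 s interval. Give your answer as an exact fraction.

23/9 m/s

Average speed = (total path length)/(elapsed time); on a piecewise-linear x-t graph the path length is Σ|Δx|.
0–3 s: |Δx| = |-2 − -6| = 4 m
3–6 s: |Δx| = |8 − -2| = 10 m
6–9 s: |Δx| = |-1 − 8| = 9 m
Total path = 23 m; average speed = 23/9 = 23/9 m/s.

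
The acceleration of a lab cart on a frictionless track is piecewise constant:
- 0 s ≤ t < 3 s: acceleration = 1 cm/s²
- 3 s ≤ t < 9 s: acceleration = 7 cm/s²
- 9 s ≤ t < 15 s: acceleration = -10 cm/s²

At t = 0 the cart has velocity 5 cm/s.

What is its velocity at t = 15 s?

Δv equals the area under the a-t graph; then v = v₀ + Δv.
0–3 s: 1 × 3 = 3 cm/s
3–9 s: 7 × 6 = 42 cm/s
9–15 s: -10 × 6 = -60 cm/s
Δv = -15 cm/s, so v(15) = 5 + (-15) = -10 cm/s.

-10 cm/s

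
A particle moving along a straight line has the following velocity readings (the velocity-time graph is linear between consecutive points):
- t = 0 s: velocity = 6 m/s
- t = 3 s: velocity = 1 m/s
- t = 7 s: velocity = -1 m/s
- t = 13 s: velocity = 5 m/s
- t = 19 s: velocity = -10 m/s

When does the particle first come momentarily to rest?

v changes sign on 3–7 s (from 1 to -1); the graph is linear there, so v = 0 at t = 3 + (-1)·(7 − 3)/(-1 − 1) = 5 s.

t = 5 s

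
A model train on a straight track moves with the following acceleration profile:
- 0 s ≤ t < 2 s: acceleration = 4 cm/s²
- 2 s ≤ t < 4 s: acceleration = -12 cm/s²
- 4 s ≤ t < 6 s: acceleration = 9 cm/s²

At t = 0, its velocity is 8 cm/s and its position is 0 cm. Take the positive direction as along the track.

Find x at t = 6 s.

34 cm

On each constant-a segment, Δv = aΔt and Δx = v₀Δt + ½aΔt²; chain segment to segment.
0–2 s: v starts 8 cm/s; Δx = 8·2 + ½·4·2² = 24 cm; v ends 16 cm/s.
2–4 s: v starts 16 cm/s; Δx = 16·2 + ½·-12·2² = 8 cm; v ends -8 cm/s.
4–6 s: v starts -8 cm/s; Δx = -8·2 + ½·9·2² = 2 cm; v ends 10 cm/s.
x(6) = 0 + Σ Δx = 34 cm.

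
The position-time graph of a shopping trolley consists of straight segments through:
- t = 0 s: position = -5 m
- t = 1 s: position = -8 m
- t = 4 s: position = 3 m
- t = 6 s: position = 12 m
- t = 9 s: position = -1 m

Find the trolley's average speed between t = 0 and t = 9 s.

Average speed = (total path length)/(elapsed time); on a piecewise-linear x-t graph the path length is Σ|Δx|.
0–1 s: |Δx| = |-8 − -5| = 3 m
1–4 s: |Δx| = |3 − -8| = 11 m
4–6 s: |Δx| = |12 − 3| = 9 m
6–9 s: |Δx| = |-1 − 12| = 13 m
Total path = 36 m; average speed = 36/9 = 4 m/s.

4 m/s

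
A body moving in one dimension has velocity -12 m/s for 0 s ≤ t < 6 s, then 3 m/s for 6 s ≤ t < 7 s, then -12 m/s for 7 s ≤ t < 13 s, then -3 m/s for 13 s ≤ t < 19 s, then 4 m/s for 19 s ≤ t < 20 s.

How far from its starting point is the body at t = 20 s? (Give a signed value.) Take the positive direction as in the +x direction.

-155 m

Displacement is the signed area under the v-t curve.
0–6 s: -12 × 6 = -72 m
6–7 s: 3 × 1 = 3 m
7–13 s: -12 × 6 = -72 m
13–19 s: -3 × 6 = -18 m
19–20 s: 4 × 1 = 4 m
Net displacement = -155 m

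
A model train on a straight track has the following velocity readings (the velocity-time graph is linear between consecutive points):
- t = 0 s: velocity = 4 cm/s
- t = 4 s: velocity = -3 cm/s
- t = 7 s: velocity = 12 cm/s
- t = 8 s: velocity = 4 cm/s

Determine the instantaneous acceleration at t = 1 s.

Acceleration is the slope of the v-t graph on 0–4 s: (-3 − 4)/(4 − 0) = -1.75 cm/s².

-1.75 cm/s²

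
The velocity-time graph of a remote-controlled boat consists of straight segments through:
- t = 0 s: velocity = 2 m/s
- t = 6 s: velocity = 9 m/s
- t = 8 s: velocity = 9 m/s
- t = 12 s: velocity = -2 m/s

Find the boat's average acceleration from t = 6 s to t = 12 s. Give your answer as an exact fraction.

Average acceleration = Δv/Δt = (-2 − 9)/(12 − 6) = -11/6 m/s².

-11/6 m/s²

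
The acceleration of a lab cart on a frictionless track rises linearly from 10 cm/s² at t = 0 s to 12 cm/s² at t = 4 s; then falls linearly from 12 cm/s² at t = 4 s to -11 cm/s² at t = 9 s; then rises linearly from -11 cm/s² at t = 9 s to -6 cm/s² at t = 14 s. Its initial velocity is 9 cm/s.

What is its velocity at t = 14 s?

13 cm/s

Δv equals the area under the a-t graph; then v = v₀ + Δv.
0–4 s: ½(10 + 12)(4) = 44 cm/s
4–9 s: ½(12 + -11)(5) = 2.5 cm/s
9–14 s: ½(-11 + -6)(5) = -42.5 cm/s
Δv = 4 cm/s, so v(14) = 9 + (4) = 13 cm/s.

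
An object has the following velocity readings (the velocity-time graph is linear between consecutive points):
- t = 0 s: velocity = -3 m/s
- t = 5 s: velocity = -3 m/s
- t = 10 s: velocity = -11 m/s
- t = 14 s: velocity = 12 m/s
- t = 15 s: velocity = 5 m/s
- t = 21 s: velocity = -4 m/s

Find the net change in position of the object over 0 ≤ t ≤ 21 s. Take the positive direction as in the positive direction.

Net displacement equals the area under the velocity-time graph (areas below the axis count negative).
0–5 s: -3 × 5 = -15 m
5–10 s: ½(-3 + -11)(5) = -35 m
10–14 s: ½(-11 + 12)(4) = 2 m
14–15 s: ½(12 + 5)(1) = 8.5 m
15–21 s: ½(5 + -4)(6) = 3 m
Net displacement = -36.5 m

-36.5 m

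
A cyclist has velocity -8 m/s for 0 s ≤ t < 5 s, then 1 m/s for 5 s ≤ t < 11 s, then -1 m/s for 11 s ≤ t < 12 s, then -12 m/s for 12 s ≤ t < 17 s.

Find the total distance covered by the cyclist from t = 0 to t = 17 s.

107 m

Distance (not displacement) is the total path length: add the absolute areas under v-t.
0–5 s: |-8| × 5 = 40 m
5–11 s: |1| × 6 = 6 m
11–12 s: |-1| × 1 = 1 m
12–17 s: |-12| × 5 = 60 m
Total distance = 107 m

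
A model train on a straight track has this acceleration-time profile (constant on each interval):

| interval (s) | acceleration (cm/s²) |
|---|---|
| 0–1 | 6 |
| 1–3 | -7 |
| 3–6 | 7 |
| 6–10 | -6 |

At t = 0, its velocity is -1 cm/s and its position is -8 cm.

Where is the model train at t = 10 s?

On each constant-a segment, Δv = aΔt and Δx = v₀Δt + ½aΔt²; chain segment to segment.
0–1 s: v starts -1 cm/s; Δx = -1·1 + ½·6·1² = 2 cm; v ends 5 cm/s.
1–3 s: v starts 5 cm/s; Δx = 5·2 + ½·-7·2² = -4 cm; v ends -9 cm/s.
3–6 s: v starts -9 cm/s; Δx = -9·3 + ½·7·3² = 4.5 cm; v ends 12 cm/s.
6–10 s: v starts 12 cm/s; Δx = 12·4 + ½·-6·4² = 0 cm; v ends -12 cm/s.
x(10) = -8 + Σ Δx = -5.5 cm.

-5.5 cm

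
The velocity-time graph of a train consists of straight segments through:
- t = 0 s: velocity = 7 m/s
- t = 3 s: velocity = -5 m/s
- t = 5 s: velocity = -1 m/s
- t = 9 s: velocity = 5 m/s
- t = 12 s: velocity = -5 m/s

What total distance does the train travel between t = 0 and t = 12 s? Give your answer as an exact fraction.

Total distance travelled is ∫|v| dt — sum the magnitudes of each area piece.
0–3 s: v = 0 at t = 1.75 s; triangle areas 6.125 + 3.125 = 9.25 m
3–5 s: |½(-5 + -1)(2)| = 6 m
5–9 s: v = 0 at t = 17/3 s; triangle areas 1/3 + 25/3 = 26/3 m
9–12 s: v = 0 at t = 10.5 s; triangle areas 3.75 + 3.75 = 7.5 m
Total distance = 377/12 m

377/12 m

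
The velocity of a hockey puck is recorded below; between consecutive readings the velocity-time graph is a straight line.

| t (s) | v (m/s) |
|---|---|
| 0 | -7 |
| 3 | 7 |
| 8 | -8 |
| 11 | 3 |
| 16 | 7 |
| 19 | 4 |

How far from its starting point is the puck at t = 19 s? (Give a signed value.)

31.5 m

Net displacement equals the area under the velocity-time graph (areas below the axis count negative).
0–3 s: ½(-7 + 7)(3) = 0 m
3–8 s: ½(7 + -8)(5) = -2.5 m
8–11 s: ½(-8 + 3)(3) = -7.5 m
11–16 s: ½(3 + 7)(5) = 25 m
16–19 s: ½(7 + 4)(3) = 16.5 m
Net displacement = 31.5 m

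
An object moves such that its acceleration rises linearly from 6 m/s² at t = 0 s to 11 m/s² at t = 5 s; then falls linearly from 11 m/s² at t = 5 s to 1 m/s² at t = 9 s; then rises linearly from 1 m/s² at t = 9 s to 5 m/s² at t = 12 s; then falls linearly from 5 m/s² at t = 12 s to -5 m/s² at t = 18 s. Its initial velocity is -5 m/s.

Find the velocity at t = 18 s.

Δv equals the area under the a-t graph; then v = v₀ + Δv.
0–5 s: ½(6 + 11)(5) = 42.5 m/s
5–9 s: ½(11 + 1)(4) = 24 m/s
9–12 s: ½(1 + 5)(3) = 9 m/s
12–18 s: ½(5 + -5)(6) = 0 m/s
Δv = 75.5 m/s, so v(18) = -5 + (75.5) = 70.5 m/s.

70.5 m/s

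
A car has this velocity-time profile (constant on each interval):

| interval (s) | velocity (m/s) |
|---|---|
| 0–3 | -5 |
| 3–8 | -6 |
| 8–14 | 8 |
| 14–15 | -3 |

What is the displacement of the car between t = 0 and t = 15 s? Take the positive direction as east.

0 m

Displacement is the signed area under the v-t curve.
0–3 s: -5 × 3 = -15 m
3–8 s: -6 × 5 = -30 m
8–14 s: 8 × 6 = 48 m
14–15 s: -3 × 1 = -3 m
Net displacement = 0 m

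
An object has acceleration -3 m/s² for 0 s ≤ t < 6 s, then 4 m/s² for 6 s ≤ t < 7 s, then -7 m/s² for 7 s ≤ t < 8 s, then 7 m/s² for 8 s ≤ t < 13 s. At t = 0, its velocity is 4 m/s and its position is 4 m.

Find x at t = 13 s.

On each constant-a segment, Δv = aΔt and Δx = v₀Δt + ½aΔt²; chain segment to segment.
0–6 s: v starts 4 m/s; Δx = 4·6 + ½·-3·6² = -30 m; v ends -14 m/s.
6–7 s: v starts -14 m/s; Δx = -14·1 + ½·4·1² = -12 m; v ends -10 m/s.
7–8 s: v starts -10 m/s; Δx = -10·1 + ½·-7·1² = -13.5 m; v ends -17 m/s.
8–13 s: v starts -17 m/s; Δx = -17·5 + ½·7·5² = 2.5 m; v ends 18 m/s.
x(13) = 4 + Σ Δx = -49 m.

-49 m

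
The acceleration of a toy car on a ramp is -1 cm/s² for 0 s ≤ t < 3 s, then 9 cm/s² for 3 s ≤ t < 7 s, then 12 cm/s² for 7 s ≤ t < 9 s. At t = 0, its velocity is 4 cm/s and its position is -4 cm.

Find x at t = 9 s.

177.5 cm

On each constant-a segment, Δv = aΔt and Δx = v₀Δt + ½aΔt²; chain segment to segment.
0–3 s: v starts 4 cm/s; Δx = 4·3 + ½·-1·3² = 7.5 cm; v ends 1 cm/s.
3–7 s: v starts 1 cm/s; Δx = 1·4 + ½·9·4² = 76 cm; v ends 37 cm/s.
7–9 s: v starts 37 cm/s; Δx = 37·2 + ½·12·2² = 98 cm; v ends 61 cm/s.
x(9) = -4 + Σ Δx = 177.5 cm.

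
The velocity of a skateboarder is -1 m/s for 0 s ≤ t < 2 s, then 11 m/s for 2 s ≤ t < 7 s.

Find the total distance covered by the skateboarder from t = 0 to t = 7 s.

Distance (not displacement) is the total path length: add the absolute areas under v-t.
0–2 s: |-1| × 2 = 2 m
2–7 s: |11| × 5 = 55 m
Total distance = 57 m

57 m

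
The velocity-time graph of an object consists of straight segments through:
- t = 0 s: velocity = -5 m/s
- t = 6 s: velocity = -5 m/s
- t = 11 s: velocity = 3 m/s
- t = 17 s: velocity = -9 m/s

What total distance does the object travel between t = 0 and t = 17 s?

63.125 m

Total distance travelled is ∫|v| dt — sum the magnitudes of each area piece.
0–6 s: |-5| × 6 = 30 m
6–11 s: v = 0 at t = 9.125 s; triangle areas 7.8125 + 2.8125 = 10.625 m
11–17 s: v = 0 at t = 12.5 s; triangle areas 2.25 + 20.25 = 22.5 m
Total distance = 63.125 m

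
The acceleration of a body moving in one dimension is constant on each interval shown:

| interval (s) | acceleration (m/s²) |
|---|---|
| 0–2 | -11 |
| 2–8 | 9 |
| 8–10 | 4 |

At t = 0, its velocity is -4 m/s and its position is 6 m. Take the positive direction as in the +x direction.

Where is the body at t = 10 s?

On each constant-a segment, Δv = aΔt and Δx = v₀Δt + ½aΔt²; chain segment to segment.
0–2 s: v starts -4 m/s; Δx = -4·2 + ½·-11·2² = -30 m; v ends -26 m/s.
2–8 s: v starts -26 m/s; Δx = -26·6 + ½·9·6² = 6 m; v ends 28 m/s.
8–10 s: v starts 28 m/s; Δx = 28·2 + ½·4·2² = 64 m; v ends 36 m/s.
x(10) = 6 + Σ Δx = 46 m.

46 m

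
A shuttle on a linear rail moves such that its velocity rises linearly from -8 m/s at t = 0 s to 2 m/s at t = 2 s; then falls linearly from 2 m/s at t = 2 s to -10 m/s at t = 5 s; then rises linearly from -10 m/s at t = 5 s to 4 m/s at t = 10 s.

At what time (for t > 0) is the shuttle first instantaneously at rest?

t = 1.6 s

v changes sign on 0–2 s (from -8 to 2); the graph is linear there, so v = 0 at t = 0 + (8)·(2 − 0)/(2 − -8) = 1.6 s.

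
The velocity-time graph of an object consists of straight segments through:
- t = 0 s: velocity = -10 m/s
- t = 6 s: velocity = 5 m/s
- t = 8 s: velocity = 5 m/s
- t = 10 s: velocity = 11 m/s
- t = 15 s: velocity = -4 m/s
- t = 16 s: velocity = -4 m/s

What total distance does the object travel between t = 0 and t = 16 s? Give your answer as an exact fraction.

467/6 m

Total distance travelled is ∫|v| dt — sum the magnitudes of each area piece.
0–6 s: v = 0 at t = 4 s; triangle areas 20 + 5 = 25 m
6–8 s: |5| × 2 = 10 m
8–10 s: |½(5 + 11)(2)| = 16 m
10–15 s: v = 0 at t = 41/3 s; triangle areas 121/6 + 8/3 = 137/6 m
15–16 s: |-4| × 1 = 4 m
Total distance = 467/6 m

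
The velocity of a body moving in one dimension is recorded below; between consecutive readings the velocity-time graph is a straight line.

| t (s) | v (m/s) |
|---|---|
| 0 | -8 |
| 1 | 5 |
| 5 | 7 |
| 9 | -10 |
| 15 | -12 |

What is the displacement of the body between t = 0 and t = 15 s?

-49.5 m

Displacement is the signed area under the v-t curve.
0–1 s: ½(-8 + 5)(1) = -1.5 m
1–5 s: ½(5 + 7)(4) = 24 m
5–9 s: ½(7 + -10)(4) = -6 m
9–15 s: ½(-10 + -12)(6) = -66 m
Net displacement = -49.5 m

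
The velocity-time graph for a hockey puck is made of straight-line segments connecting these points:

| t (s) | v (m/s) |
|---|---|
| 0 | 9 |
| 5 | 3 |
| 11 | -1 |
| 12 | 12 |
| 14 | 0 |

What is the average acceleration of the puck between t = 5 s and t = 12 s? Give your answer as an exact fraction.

Average acceleration = Δv/Δt = (12 − 3)/(12 − 5) = 9/7 m/s².

9/7 m/s²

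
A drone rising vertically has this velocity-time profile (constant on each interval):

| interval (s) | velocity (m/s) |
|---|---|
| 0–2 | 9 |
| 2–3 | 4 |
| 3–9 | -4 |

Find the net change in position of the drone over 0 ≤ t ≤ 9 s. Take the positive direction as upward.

-2 m

Displacement is the signed area under the v-t curve.
0–2 s: 9 × 2 = 18 m
2–3 s: 4 × 1 = 4 m
3–9 s: -4 × 6 = -24 m
Net displacement = -2 m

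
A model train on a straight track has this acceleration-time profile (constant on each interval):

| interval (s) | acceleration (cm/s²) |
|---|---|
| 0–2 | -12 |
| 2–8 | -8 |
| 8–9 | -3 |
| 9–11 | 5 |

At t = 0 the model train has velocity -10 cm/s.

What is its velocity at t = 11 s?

-75 cm/s

Δv equals the area under the a-t graph; then v = v₀ + Δv.
0–2 s: -12 × 2 = -24 cm/s
2–8 s: -8 × 6 = -48 cm/s
8–9 s: -3 × 1 = -3 cm/s
9–11 s: 5 × 2 = 10 cm/s
Δv = -65 cm/s, so v(11) = -10 + (-65) = -75 cm/s.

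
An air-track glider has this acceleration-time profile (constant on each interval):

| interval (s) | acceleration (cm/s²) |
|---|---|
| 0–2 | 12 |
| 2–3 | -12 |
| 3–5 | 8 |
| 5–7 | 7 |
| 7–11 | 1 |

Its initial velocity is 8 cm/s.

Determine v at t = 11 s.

54 cm/s

Δv equals the area under the a-t graph; then v = v₀ + Δv.
0–2 s: 12 × 2 = 24 cm/s
2–3 s: -12 × 1 = -12 cm/s
3–5 s: 8 × 2 = 16 cm/s
5–7 s: 7 × 2 = 14 cm/s
7–11 s: 1 × 4 = 4 cm/s
Δv = 46 cm/s, so v(11) = 8 + (46) = 54 cm/s.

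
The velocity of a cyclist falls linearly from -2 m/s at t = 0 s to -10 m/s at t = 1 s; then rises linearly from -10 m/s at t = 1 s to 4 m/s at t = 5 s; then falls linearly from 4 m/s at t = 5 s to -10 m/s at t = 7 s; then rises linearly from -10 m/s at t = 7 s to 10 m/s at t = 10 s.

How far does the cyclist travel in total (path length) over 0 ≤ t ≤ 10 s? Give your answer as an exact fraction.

Total distance travelled is ∫|v| dt — sum the magnitudes of each area piece.
0–1 s: |½(-2 + -10)(1)| = 6 m
1–5 s: v = 0 at t = 27/7 s; triangle areas 100/7 + 16/7 = 116/7 m
5–7 s: v = 0 at t = 39/7 s; triangle areas 8/7 + 50/7 = 58/7 m
7–10 s: v = 0 at t = 8.5 s; triangle areas 7.5 + 7.5 = 15 m
Total distance = 321/7 m

321/7 m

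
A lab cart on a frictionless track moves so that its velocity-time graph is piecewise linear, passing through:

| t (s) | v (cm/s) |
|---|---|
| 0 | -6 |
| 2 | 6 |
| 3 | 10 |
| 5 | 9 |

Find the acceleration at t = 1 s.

Acceleration is the slope of the v-t graph on 0–2 s: (6 − -6)/(2 − 0) = 6 cm/s².

6 cm/s²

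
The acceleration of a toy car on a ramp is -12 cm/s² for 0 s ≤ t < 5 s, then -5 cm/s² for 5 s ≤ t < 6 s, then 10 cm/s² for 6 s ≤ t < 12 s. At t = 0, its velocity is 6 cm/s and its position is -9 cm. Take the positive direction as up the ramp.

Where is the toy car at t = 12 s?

-359.5 cm

On each constant-a segment, Δv = aΔt and Δx = v₀Δt + ½aΔt²; chain segment to segment.
0–5 s: v starts 6 cm/s; Δx = 6·5 + ½·-12·5² = -120 cm; v ends -54 cm/s.
5–6 s: v starts -54 cm/s; Δx = -54·1 + ½·-5·1² = -56.5 cm; v ends -59 cm/s.
6–12 s: v starts -59 cm/s; Δx = -59·6 + ½·10·6² = -174 cm; v ends 1 cm/s.
x(12) = -9 + Σ Δx = -359.5 cm.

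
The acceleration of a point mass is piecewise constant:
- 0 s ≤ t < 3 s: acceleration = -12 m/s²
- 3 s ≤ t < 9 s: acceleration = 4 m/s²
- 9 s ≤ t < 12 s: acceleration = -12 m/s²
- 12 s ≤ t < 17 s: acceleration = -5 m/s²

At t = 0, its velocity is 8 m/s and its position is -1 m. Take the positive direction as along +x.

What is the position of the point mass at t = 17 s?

On each constant-a segment, Δv = aΔt and Δx = v₀Δt + ½aΔt²; chain segment to segment.
0–3 s: v starts 8 m/s; Δx = 8·3 + ½·-12·3² = -30 m; v ends -28 m/s.
3–9 s: v starts -28 m/s; Δx = -28·6 + ½·4·6² = -96 m; v ends -4 m/s.
9–12 s: v starts -4 m/s; Δx = -4·3 + ½·-12·3² = -66 m; v ends -40 m/s.
12–17 s: v starts -40 m/s; Δx = -40·5 + ½·-5·5² = -262.5 m; v ends -65 m/s.
x(17) = -1 + Σ Δx = -455.5 m.

-455.5 m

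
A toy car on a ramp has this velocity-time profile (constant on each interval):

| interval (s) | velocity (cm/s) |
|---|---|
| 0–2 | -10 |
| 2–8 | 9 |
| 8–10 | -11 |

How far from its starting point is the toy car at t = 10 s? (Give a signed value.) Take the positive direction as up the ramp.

Displacement is the signed area under the v-t curve.
0–2 s: -10 × 2 = -20 cm
2–8 s: 9 × 6 = 54 cm
8–10 s: -11 × 2 = -22 cm
Net displacement = 12 cm

12 cm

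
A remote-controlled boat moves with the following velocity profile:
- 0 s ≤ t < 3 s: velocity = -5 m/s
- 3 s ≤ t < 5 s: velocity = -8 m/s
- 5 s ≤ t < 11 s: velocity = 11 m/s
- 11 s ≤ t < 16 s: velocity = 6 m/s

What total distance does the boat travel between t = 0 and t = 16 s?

127 m

Distance (not displacement) is the total path length: add the absolute areas under v-t.
0–3 s: |-5| × 3 = 15 m
3–5 s: |-8| × 2 = 16 m
5–11 s: |11| × 6 = 66 m
11–16 s: |6| × 5 = 30 m
Total distance = 127 m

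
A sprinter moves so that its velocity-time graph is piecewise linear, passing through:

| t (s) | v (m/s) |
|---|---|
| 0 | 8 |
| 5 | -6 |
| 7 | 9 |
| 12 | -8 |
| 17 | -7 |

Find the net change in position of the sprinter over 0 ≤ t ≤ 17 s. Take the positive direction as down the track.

-27 m

Net displacement equals the area under the velocity-time graph (areas below the axis count negative).
0–5 s: ½(8 + -6)(5) = 5 m
5–7 s: ½(-6 + 9)(2) = 3 m
7–12 s: ½(9 + -8)(5) = 2.5 m
12–17 s: ½(-8 + -7)(5) = -37.5 m
Net displacement = -27 m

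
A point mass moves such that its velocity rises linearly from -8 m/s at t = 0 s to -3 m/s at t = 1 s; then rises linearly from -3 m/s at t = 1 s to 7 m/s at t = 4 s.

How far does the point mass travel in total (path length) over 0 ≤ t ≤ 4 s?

14.2 m

Distance (not displacement) is the total path length: add the absolute areas under v-t.
0–1 s: |½(-8 + -3)(1)| = 5.5 m
1–4 s: v = 0 at t = 1.9 s; triangle areas 1.35 + 7.35 = 8.7 m
Total distance = 14.2 m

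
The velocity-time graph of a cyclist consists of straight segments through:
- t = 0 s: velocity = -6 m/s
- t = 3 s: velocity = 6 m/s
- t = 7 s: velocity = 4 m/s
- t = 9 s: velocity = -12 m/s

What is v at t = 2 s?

On 0–3 s the graph is linear from -6 to 6 m/s: v(2) = -6 + (6 − -6)·(2 − 0)/(3 − 0) = 2 m/s.

2 m/s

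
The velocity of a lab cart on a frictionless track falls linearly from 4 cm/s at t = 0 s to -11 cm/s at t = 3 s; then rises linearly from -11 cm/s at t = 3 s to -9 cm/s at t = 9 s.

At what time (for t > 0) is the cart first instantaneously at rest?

t = 0.8 s

v changes sign on 0–3 s (from 4 to -11); the graph is linear there, so v = 0 at t = 0 + (-4)·(3 − 0)/(-11 − 4) = 0.8 s.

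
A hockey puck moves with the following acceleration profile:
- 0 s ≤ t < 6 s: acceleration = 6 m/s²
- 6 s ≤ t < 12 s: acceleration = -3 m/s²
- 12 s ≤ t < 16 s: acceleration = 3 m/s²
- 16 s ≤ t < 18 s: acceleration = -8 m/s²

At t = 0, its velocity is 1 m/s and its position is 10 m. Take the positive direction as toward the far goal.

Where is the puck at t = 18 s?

On each constant-a segment, Δv = aΔt and Δx = v₀Δt + ½aΔt²; chain segment to segment.
0–6 s: v starts 1 m/s; Δx = 1·6 + ½·6·6² = 114 m; v ends 37 m/s.
6–12 s: v starts 37 m/s; Δx = 37·6 + ½·-3·6² = 168 m; v ends 19 m/s.
12–16 s: v starts 19 m/s; Δx = 19·4 + ½·3·4² = 100 m; v ends 31 m/s.
16–18 s: v starts 31 m/s; Δx = 31·2 + ½·-8·2² = 46 m; v ends 15 m/s.
x(18) = 10 + Σ Δx = 438 m.

438 m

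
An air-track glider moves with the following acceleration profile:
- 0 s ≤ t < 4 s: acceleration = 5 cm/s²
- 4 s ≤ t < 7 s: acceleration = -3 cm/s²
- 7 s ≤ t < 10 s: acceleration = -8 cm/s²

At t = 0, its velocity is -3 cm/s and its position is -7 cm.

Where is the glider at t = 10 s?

On each constant-a segment, Δv = aΔt and Δx = v₀Δt + ½aΔt²; chain segment to segment.
0–4 s: v starts -3 cm/s; Δx = -3·4 + ½·5·4² = 28 cm; v ends 17 cm/s.
4–7 s: v starts 17 cm/s; Δx = 17·3 + ½·-3·3² = 37.5 cm; v ends 8 cm/s.
7–10 s: v starts 8 cm/s; Δx = 8·3 + ½·-8·3² = -12 cm; v ends -16 cm/s.
x(10) = -7 + Σ Δx = 46.5 cm.

46.5 cm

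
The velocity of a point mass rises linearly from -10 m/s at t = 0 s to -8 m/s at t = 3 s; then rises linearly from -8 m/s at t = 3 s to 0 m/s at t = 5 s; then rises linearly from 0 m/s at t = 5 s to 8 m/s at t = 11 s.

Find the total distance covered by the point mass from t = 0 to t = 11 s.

59 m

Total distance travelled is ∫|v| dt — sum the magnitudes of each area piece.
0–3 s: |½(-10 + -8)(3)| = 27 m
3–5 s: |½(-8 + 0)(2)| = 8 m
5–11 s: |½(0 + 8)(6)| = 24 m
Total distance = 59 m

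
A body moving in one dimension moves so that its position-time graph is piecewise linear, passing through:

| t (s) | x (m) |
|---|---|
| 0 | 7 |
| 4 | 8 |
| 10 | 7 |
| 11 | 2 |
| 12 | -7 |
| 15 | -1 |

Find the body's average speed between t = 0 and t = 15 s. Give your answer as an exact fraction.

Average speed = (total path length)/(elapsed time); on a piecewise-linear x-t graph the path length is Σ|Δx|.
0–4 s: |Δx| = |8 − 7| = 1 m
4–10 s: |Δx| = |7 − 8| = 1 m
10–11 s: |Δx| = |2 − 7| = 5 m
11–12 s: |Δx| = |-7 − 2| = 9 m
12–15 s: |Δx| = |-1 − -7| = 6 m
Total path = 22 m; average speed = 22/15 = 22/15 m/s.

22/15 m/s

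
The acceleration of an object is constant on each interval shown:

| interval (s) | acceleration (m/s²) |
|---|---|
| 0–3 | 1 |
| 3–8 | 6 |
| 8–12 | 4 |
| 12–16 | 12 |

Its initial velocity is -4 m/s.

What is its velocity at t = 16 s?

Δv equals the area under the a-t graph; then v = v₀ + Δv.
0–3 s: 1 × 3 = 3 m/s
3–8 s: 6 × 5 = 30 m/s
8–12 s: 4 × 4 = 16 m/s
12–16 s: 12 × 4 = 48 m/s
Δv = 97 m/s, so v(16) = -4 + (97) = 93 m/s.

93 m/s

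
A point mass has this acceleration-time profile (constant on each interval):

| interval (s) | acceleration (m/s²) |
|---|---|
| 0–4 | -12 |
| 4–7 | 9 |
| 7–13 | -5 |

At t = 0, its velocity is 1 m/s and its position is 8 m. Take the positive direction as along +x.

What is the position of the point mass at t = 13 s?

On each constant-a segment, Δv = aΔt and Δx = v₀Δt + ½aΔt²; chain segment to segment.
0–4 s: v starts 1 m/s; Δx = 1·4 + ½·-12·4² = -92 m; v ends -47 m/s.
4–7 s: v starts -47 m/s; Δx = -47·3 + ½·9·3² = -100.5 m; v ends -20 m/s.
7–13 s: v starts -20 m/s; Δx = -20·6 + ½·-5·6² = -210 m; v ends -50 m/s.
x(13) = 8 + Σ Δx = -394.5 m.

-394.5 m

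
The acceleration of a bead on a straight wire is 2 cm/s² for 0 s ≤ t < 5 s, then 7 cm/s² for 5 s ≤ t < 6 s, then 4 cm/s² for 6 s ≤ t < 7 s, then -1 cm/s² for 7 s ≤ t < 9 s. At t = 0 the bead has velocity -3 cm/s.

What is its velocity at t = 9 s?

Δv equals the area under the a-t graph; then v = v₀ + Δv.
0–5 s: 2 × 5 = 10 cm/s
5–6 s: 7 × 1 = 7 cm/s
6–7 s: 4 × 1 = 4 cm/s
7–9 s: -1 × 2 = -2 cm/s
Δv = 19 cm/s, so v(9) = -3 + (19) = 16 cm/s.

16 cm/s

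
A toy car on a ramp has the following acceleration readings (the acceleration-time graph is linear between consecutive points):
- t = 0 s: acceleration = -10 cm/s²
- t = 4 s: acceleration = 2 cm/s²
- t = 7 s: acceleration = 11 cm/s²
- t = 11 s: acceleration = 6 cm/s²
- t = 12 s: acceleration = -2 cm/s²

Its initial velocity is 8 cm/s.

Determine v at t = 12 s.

Δv equals the area under the a-t graph; then v = v₀ + Δv.
0–4 s: ½(-10 + 2)(4) = -16 cm/s
4–7 s: ½(2 + 11)(3) = 19.5 cm/s
7–11 s: ½(11 + 6)(4) = 34 cm/s
11–12 s: ½(6 + -2)(1) = 2 cm/s
Δv = 39.5 cm/s, so v(12) = 8 + (39.5) = 47.5 cm/s.

47.5 cm/s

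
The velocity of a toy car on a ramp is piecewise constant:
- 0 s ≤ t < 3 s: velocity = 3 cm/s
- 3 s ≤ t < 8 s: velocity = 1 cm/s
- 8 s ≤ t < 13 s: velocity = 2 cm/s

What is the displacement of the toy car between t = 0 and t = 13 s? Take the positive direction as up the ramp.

24 cm

Displacement is the signed area under the v-t curve.
0–3 s: 3 × 3 = 9 cm
3–8 s: 1 × 5 = 5 cm
8–13 s: 2 × 5 = 10 cm
Net displacement = 24 cm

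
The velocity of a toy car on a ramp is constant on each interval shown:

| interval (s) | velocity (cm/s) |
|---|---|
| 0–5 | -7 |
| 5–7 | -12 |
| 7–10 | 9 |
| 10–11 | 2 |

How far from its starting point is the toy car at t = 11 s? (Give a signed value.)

-30 cm

Displacement is the signed area under the v-t curve.
0–5 s: -7 × 5 = -35 cm
5–7 s: -12 × 2 = -24 cm
7–10 s: 9 × 3 = 27 cm
10–11 s: 2 × 1 = 2 cm
Net displacement = -30 cm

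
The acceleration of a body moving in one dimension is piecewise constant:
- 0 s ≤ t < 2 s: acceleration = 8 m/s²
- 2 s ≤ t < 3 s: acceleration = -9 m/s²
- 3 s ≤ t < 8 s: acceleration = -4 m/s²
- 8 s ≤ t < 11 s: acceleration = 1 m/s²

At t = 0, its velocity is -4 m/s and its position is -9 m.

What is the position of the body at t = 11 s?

On each constant-a segment, Δv = aΔt and Δx = v₀Δt + ½aΔt²; chain segment to segment.
0–2 s: v starts -4 m/s; Δx = -4·2 + ½·8·2² = 8 m; v ends 12 m/s.
2–3 s: v starts 12 m/s; Δx = 12·1 + ½·-9·1² = 7.5 m; v ends 3 m/s.
3–8 s: v starts 3 m/s; Δx = 3·5 + ½·-4·5² = -35 m; v ends -17 m/s.
8–11 s: v starts -17 m/s; Δx = -17·3 + ½·1·3² = -46.5 m; v ends -14 m/s.
x(11) = -9 + Σ Δx = -75 m.

-75 m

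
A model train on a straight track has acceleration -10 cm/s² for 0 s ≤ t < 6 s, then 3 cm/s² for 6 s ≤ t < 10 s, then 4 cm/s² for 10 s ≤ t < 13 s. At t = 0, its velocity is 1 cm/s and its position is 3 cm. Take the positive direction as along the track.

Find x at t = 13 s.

On each constant-a segment, Δv = aΔt and Δx = v₀Δt + ½aΔt²; chain segment to segment.
0–6 s: v starts 1 cm/s; Δx = 1·6 + ½·-10·6² = -174 cm; v ends -59 cm/s.
6–10 s: v starts -59 cm/s; Δx = -59·4 + ½·3·4² = -212 cm; v ends -47 cm/s.
10–13 s: v starts -47 cm/s; Δx = -47·3 + ½·4·3² = -123 cm; v ends -35 cm/s.
x(13) = 3 + Σ Δx = -506 cm.

-506 cm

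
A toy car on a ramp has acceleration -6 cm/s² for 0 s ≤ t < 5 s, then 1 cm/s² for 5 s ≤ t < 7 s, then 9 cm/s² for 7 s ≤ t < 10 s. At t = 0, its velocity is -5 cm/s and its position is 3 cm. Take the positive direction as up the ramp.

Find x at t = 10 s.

On each constant-a segment, Δv = aΔt and Δx = v₀Δt + ½aΔt²; chain segment to segment.
0–5 s: v starts -5 cm/s; Δx = -5·5 + ½·-6·5² = -100 cm; v ends -35 cm/s.
5–7 s: v starts -35 cm/s; Δx = -35·2 + ½·1·2² = -68 cm; v ends -33 cm/s.
7–10 s: v starts -33 cm/s; Δx = -33·3 + ½·9·3² = -58.5 cm; v ends -6 cm/s.
x(10) = 3 + Σ Δx = -223.5 cm.

-223.5 cm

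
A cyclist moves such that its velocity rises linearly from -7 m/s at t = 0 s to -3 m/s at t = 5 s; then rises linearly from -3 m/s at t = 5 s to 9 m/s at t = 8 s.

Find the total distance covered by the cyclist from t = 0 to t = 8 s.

Total distance travelled is ∫|v| dt — sum the magnitudes of each area piece.
0–5 s: |½(-7 + -3)(5)| = 25 m
5–8 s: v = 0 at t = 5.75 s; triangle areas 1.125 + 10.125 = 11.25 m
Total distance = 36.25 m

36.25 m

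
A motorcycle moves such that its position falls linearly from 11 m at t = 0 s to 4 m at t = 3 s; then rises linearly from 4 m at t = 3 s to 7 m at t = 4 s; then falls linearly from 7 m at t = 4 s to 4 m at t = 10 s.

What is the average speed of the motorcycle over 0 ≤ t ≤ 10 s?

1.3 m/s

Average speed = (total path length)/(elapsed time); on a piecewise-linear x-t graph the path length is Σ|Δx|.
0–3 s: |Δx| = |4 − 11| = 7 m
3–4 s: |Δx| = |7 − 4| = 3 m
4–10 s: |Δx| = |4 − 7| = 3 m
Total path = 13 m; average speed = 13/10 = 1.3 m/s.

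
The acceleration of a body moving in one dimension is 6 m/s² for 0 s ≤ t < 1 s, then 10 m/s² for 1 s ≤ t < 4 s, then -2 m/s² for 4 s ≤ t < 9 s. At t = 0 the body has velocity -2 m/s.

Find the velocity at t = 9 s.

24 m/s

Δv equals the area under the a-t graph; then v = v₀ + Δv.
0–1 s: 6 × 1 = 6 m/s
1–4 s: 10 × 3 = 30 m/s
4–9 s: -2 × 5 = -10 m/s
Δv = 26 m/s, so v(9) = -2 + (26) = 24 m/s.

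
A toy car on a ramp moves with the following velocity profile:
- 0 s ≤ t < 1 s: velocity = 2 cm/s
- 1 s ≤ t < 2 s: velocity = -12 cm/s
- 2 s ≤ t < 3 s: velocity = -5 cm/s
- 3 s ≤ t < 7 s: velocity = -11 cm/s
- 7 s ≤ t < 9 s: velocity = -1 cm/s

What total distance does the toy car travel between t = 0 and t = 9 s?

65 cm

Distance (not displacement) is the total path length: add the absolute areas under v-t.
0–1 s: |2| × 1 = 2 cm
1–2 s: |-12| × 1 = 12 cm
2–3 s: |-5| × 1 = 5 cm
3–7 s: |-11| × 4 = 44 cm
7–9 s: |-1| × 2 = 2 cm
Total distance = 65 cm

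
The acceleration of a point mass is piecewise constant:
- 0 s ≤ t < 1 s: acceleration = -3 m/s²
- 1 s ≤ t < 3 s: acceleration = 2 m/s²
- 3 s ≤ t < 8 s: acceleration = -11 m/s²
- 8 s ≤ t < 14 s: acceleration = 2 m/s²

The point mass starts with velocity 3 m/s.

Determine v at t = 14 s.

Δv equals the area under the a-t graph; then v = v₀ + Δv.
0–1 s: -3 × 1 = -3 m/s
1–3 s: 2 × 2 = 4 m/s
3–8 s: -11 × 5 = -55 m/s
8–14 s: 2 × 6 = 12 m/s
Δv = -42 m/s, so v(14) = 3 + (-42) = -39 m/s.

-39 m/s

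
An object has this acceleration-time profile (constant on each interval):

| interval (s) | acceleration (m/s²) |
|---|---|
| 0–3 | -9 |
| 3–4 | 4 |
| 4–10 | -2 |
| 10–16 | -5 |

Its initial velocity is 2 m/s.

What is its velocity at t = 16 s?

Δv equals the area under the a-t graph; then v = v₀ + Δv.
0–3 s: -9 × 3 = -27 m/s
3–4 s: 4 × 1 = 4 m/s
4–10 s: -2 × 6 = -12 m/s
10–16 s: -5 × 6 = -30 m/s
Δv = -65 m/s, so v(16) = 2 + (-65) = -63 m/s.

-63 m/s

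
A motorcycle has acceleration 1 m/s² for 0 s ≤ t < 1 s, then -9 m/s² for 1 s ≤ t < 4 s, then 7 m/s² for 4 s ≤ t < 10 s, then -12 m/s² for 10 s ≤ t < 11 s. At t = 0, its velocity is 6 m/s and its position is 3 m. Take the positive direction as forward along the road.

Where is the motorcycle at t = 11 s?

12 m

On each constant-a segment, Δv = aΔt and Δx = v₀Δt + ½aΔt²; chain segment to segment.
0–1 s: v starts 6 m/s; Δx = 6·1 + ½·1·1² = 6.5 m; v ends 7 m/s.
1–4 s: v starts 7 m/s; Δx = 7·3 + ½·-9·3² = -19.5 m; v ends -20 m/s.
4–10 s: v starts -20 m/s; Δx = -20·6 + ½·7·6² = 6 m; v ends 22 m/s.
10–11 s: v starts 22 m/s; Δx = 22·1 + ½·-12·1² = 16 m; v ends 10 m/s.
x(11) = 3 + Σ Δx = 12 m.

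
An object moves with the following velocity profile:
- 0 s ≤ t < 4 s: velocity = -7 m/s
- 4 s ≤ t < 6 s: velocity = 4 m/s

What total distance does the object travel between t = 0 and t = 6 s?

Total distance travelled is ∫|v| dt — sum the magnitudes of each area piece.
0–4 s: |-7| × 4 = 28 m
4–6 s: |4| × 2 = 8 m
Total distance = 36 m

36 m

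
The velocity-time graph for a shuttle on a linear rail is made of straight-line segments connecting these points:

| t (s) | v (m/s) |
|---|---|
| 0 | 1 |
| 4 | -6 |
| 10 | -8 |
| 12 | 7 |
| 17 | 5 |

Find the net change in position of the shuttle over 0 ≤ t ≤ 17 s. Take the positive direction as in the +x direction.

-23 m

Net displacement equals the area under the velocity-time graph (areas below the axis count negative).
0–4 s: ½(1 + -6)(4) = -10 m
4–10 s: ½(-6 + -8)(6) = -42 m
10–12 s: ½(-8 + 7)(2) = -1 m
12–17 s: ½(7 + 5)(5) = 30 m
Net displacement = -23 m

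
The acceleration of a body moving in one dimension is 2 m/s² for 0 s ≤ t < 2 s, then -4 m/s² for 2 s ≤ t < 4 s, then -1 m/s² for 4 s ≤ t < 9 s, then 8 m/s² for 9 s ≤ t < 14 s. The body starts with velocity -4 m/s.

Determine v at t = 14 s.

Δv equals the area under the a-t graph; then v = v₀ + Δv.
0–2 s: 2 × 2 = 4 m/s
2–4 s: -4 × 2 = -8 m/s
4–9 s: -1 × 5 = -5 m/s
9–14 s: 8 × 5 = 40 m/s
Δv = 31 m/s, so v(14) = -4 + (31) = 27 m/s.

27 m/s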